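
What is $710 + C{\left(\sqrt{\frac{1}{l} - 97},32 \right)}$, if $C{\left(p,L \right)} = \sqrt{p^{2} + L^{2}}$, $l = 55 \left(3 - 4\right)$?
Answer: $710 + \frac{2 \sqrt{701030}}{55} \approx 740.45$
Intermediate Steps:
$l = -55$ ($l = 55 \left(3 - 4\right) = 55 \left(-1\right) = -55$)
$C{\left(p,L \right)} = \sqrt{L^{2} + p^{2}}$
$710 + C{\left(\sqrt{\frac{1}{l} - 97},32 \right)} = 710 + \sqrt{32^{2} + \left(\sqrt{\frac{1}{-55} - 97}\right)^{2}} = 710 + \sqrt{1024 + \left(\sqrt{- \frac{1}{55} - 97}\right)^{2}} = 710 + \sqrt{1024 + \left(\sqrt{- \frac{5336}{55}}\right)^{2}} = 710 + \sqrt{1024 + \left(\frac{2 i \sqrt{73370}}{55}\right)^{2}} = 710 + \sqrt{1024 - \frac{5336}{55}} = 710 + \sqrt{\frac{50984}{55}} = 710 + \frac{2 \sqrt{701030}}{55}$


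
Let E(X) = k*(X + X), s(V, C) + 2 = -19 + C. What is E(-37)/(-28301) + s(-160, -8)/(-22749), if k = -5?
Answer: -7596401/643819449 ≈ -0.011799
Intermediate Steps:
s(V, C) = -21 + C (s(V, C) = -2 + (-19 + C) = -21 + C)
E(X) = -10*X (E(X) = -5*(X + X) = -10*X)
E(-37)/(-28301) + s(-160, -8)/(-22749) = -10*(-37)/(-28301) + (-21 - 8)/(-22749) = 370*(-1/28301) - 29*(-1/22749) = -370/28301 + 29/22749 = -7596401/643819449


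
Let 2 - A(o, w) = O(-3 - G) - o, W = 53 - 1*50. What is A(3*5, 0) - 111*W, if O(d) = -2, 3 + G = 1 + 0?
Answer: -314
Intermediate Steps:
G = -2 (G = -3 + (1 + 0) = -3 + 1 = -2)
W = 3 (W = 53 - 50 = 3)
A(o, w) = 4 + o (A(o, w) = 2 - (-2 - o) = 2 + (2 + o) = 4 + o)
A(3*5, 0) - 111*W = (4 + 3*5) - 111*3 = (4 + 15) - 333 = 19 - 333 = -314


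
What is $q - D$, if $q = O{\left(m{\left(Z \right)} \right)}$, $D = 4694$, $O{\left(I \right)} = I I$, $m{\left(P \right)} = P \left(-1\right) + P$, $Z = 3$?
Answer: $-4694$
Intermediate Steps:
$m{\left(P \right)} = 0$ ($m{\left(P \right)} = - P + P = 0$)
$O{\left(I \right)} = I^{2}$
$q = 0$ ($q = 0^{2} = 0$)
$q - D = 0 - 4694 = -4694$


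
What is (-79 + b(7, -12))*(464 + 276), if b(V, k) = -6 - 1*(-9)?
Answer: -56240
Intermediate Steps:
b(V, k) = 3 (b(V, k) = -6 + 9 = 3)
(-79 + b(7, -12))*(464 + 276) = (-79 + 3)*(464 + 276) = -76*740 = -56240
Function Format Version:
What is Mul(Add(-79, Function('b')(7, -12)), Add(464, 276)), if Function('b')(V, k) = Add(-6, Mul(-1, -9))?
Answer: -56240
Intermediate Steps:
Function('b')(V, k) = 3 (Function('b')(V, k) = Add(-6, 9) = 3)
Mul(Add(-79, Function('b')(7, -12)), Add(464, 276)) = Mul(Add(-79, 3), Add(464, 276)) = Mul(-76, 740) = -56240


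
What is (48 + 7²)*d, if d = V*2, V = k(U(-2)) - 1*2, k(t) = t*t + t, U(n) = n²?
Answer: 3492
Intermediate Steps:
k(t) = t + t² (k(t) = t² + t = t + t²)
V = 18 (V = (-2)²*(1 + (-2)²) - 1*2 = 4*(1 + 4) - 2 = 4*5 - 2 = 20 - 2 = 18)
d = 36 (d = 18*2 = 36)
(48 + 7²)*d = (48 + 7²)*36 = (48 + 49)*36 = 97*36 = 3492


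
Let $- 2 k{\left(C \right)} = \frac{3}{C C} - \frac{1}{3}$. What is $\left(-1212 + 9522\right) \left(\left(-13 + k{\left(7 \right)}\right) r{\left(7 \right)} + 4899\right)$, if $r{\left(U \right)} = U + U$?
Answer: $\frac{274498690}{7} \approx 3.9214 \cdot 10^{7}$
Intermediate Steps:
$r{\left(U \right)} = 2 U$
$k{\left(C \right)} = \frac{1}{6} - \frac{3}{2 C^{2}}$ ($k{\left(C \right)} = - \frac{\frac{3}{C C} - \frac{1}{3}}{2} = - \frac{\frac{3}{C^{2}} - \frac{1}{3}}{2} = - \frac{- \frac{1}{3} + \frac{3}{C^{2}}}{2} = \frac{1}{6} - \frac{3}{2 C^{2}}$)
$\left(-1212 + 9522\right) \left(\left(-13 + k{\left(7 \right)}\right) r{\left(7 \right)} + 4899\right) = \left(-1212 + 9522\right) \left(\left(-13 + \frac{-9 + 7^{2}}{6 \cdot 49}\right) 2 \cdot 7 + 4899\right) = 8310 \left(\left(-13 + \frac{1}{6} \cdot \frac{1}{49} \left(-9 + 49\right)\right) 14 + 4899\right) = 8310 \left(\left(-13 + \frac{1}{6} \cdot \frac{1}{49} \cdot 40\right) 14 + 4899\right) = 8310 \left(\left(-13 + \frac{20}{147}\right) 14 + 4899\right) = 8310 \left(\left(- \frac{1891}{147}\right) 14 + 4899\right) = 8310 \left(- \frac{3782}{21} + 4899\right) = 8310 \cdot \frac{99097}{21} = \frac{274498690}{7}$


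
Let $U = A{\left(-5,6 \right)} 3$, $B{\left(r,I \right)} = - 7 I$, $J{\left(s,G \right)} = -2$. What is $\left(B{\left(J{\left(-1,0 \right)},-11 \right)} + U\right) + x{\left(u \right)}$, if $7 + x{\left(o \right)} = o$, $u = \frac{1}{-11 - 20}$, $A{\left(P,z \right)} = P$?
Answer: $\frac{1704}{31} \approx 54.968$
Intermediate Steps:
$u = - \frac{1}{31}$ ($u = \frac{1}{-31} = - \frac{1}{31} \approx -0.032258$)
$x{\left(o \right)} = -7 + o$
$U = -15$ ($U = \left(-5\right) 3 = -15$)
$\left(B{\left(J{\left(-1,0 \right)},-11 \right)} + U\right) + x{\left(u \right)} = \left(\left(-7\right) \left(-11\right) - 15\right) - \frac{218}{31} = \left(77 - 15\right) - \frac{218}{31} = 62 - \frac{218}{31} = \frac{1704}{31}$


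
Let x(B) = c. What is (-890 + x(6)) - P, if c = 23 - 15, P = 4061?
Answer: -4943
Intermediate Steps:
c = 8
x(B) = 8
(-890 + x(6)) - P = (-890 + 8) - 1*4061 = -882 - 4061 = -4943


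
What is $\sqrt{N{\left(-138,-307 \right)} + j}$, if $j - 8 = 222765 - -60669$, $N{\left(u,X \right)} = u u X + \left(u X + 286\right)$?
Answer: $i \sqrt{5520414} \approx 2349.6 i$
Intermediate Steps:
$N{\left(u,X \right)} = 286 + X u + X u^{2}$ ($N{\left(u,X \right)} = u^{2} X + \left(X u + 286\right) = X u^{2} + \left(286 + X u\right) = 286 + X u + X u^{2}$)
$j = 283442$ ($j = 8 + \left(222765 - -60669\right) = 8 + \left(222765 + 60669\right) = 8 + 283434 = 283442$)
$\sqrt{N{\left(-138,-307 \right)} + j} = \sqrt{\left(286 - -42366 - 307 \left(-138\right)^{2}\right) + 283442} = \sqrt{\left(286 + 42366 - 5846508\right) + 283442} = \sqrt{-5803856 + 283442} = \sqrt{-5520414} = i \sqrt{5520414}$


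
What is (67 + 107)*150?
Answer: 26100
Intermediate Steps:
(67 + 107)*150 = 174*150 = 26100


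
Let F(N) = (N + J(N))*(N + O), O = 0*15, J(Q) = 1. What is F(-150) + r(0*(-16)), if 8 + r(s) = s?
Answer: 22342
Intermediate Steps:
O = 0
F(N) = N*(1 + N) (F(N) = (N + 1)*(N + 0) = (1 + N)*N = N*(1 + N))
r(s) = -8 + s
F(-150) + r(0*(-16)) = -150*(1 - 150) + (-8 + 0*(-16)) = -150*(-149) + (-8 + 0) = 22350 - 8 = 22342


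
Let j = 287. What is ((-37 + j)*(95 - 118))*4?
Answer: -23000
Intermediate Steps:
((-37 + j)*(95 - 118))*4 = ((-37 + 287)*(95 - 118))*4 = (250*(-23))*4 = -5750*4 = -23000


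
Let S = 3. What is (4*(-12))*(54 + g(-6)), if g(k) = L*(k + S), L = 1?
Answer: -2448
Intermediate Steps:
g(k) = 3 + k (g(k) = 1*(k + 3) = 1*(3 + k) = 3 + k)
(4*(-12))*(54 + g(-6)) = (4*(-12))*(54 + (3 - 6)) = -48*(54 - 3) = -48*51 = -2448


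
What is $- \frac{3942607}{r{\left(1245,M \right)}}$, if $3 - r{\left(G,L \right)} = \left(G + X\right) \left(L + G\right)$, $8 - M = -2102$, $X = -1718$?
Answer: $- \frac{3942607}{1586918} \approx -2.4844$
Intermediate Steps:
$M = 2110$ ($M = 8 - -2102 = 8 + 2102 = 2110$)
$r{\left(G,L \right)} = 3 - \left(-1718 + G\right) \left(G + L\right)$ ($r{\left(G,L \right)} = 3 - \left(G - 1718\right) \left(L + G\right) = 3 - \left(-1718 + G\right) \left(G + L\right)$)
$- \frac{3942607}{r{\left(1245,M \right)}} = - \frac{3942607}{3 - 1245^{2} + 1718 \cdot 1245 + 1718 \cdot 2110 - 1245 \cdot 2110} = - \frac{3942607}{3 - 1550025 + 2138910 + 3624980 - 2626950} = - \frac{3942607}{1586918}$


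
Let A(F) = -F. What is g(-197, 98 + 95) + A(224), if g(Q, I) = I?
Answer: -31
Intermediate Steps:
g(-197, 98 + 95) + A(224) = (98 + 95) - 1*224 = 193 - 224 = -31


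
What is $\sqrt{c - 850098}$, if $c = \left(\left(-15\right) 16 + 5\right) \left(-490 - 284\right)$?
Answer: $4 i \sqrt{41763} \approx 817.44 i$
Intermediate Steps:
$c = 181890$ ($c = \left(-240 + 5\right) \left(-774\right) = \left(-235\right) \left(-774\right) = 181890$)
$\sqrt{c - 850098} = \sqrt{181890 - 850098} = \sqrt{-668208} = 4 i \sqrt{41763}$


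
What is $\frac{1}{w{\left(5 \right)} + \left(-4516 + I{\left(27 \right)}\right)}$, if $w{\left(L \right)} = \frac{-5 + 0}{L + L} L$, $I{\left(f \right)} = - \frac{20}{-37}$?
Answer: $- \frac{74}{334329} \approx -0.00022134$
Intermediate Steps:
$I{\left(f \right)} = \frac{20}{37}$ ($I{\left(f \right)} = \left(-20\right) \left(- \frac{1}{37}\right) = \frac{20}{37}$)
$w{\left(L \right)} = - \frac{5}{2}$ ($w{\left(L \right)} = - \frac{5}{2 L} L = - \frac{5}{2}$)
$\frac{1}{w{\left(5 \right)} + \left(-4516 + I{\left(27 \right)}\right)} = \frac{1}{- \frac{5}{2} + \left(-4516 + \frac{20}{37}\right)} = \frac{1}{- \frac{5}{2} - \frac{167072}{37}} = \frac{1}{- \frac{334329}{74}} = - \frac{74}{334329}$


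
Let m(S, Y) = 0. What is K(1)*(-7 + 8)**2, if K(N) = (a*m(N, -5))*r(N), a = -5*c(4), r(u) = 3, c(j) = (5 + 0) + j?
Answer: 0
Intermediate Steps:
c(j) = 5 + j
a = -45 (a = -5*(5 + 4) = -5*9 = -45)
K(N) = 0 (K(N) = -45*0*3 = 0*3 = 0)
K(1)*(-7 + 8)**2 = 0*(-7 + 8)**2 = 0*1**2 = 0*1 = 0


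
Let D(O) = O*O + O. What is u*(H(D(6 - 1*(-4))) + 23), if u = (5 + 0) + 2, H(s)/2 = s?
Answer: 1701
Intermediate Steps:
D(O) = O + O² (D(O) = O² + O = O + O²)
H(s) = 2*s
u = 7 (u = 5 + 2 = 7)
u*(H(D(6 - 1*(-4))) + 23) = 7*(2*((6 - 1*(-4))*(1 + (6 - 1*(-4)))) + 23) = 7*(2*((6 + 4)*(1 + (6 + 4))) + 23) = 7*(2*(10*(1 + 10)) + 23) = 7*(2*(10*11) + 23) = 7*(2*110 + 23) = 7*(220 + 23) = 7*243 = 1701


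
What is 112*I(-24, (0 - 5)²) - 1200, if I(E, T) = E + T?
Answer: -1088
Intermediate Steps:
112*I(-24, (0 - 5)²) - 1200 = 112*(-24 + (0 - 5)²) - 1200 = 112*(-24 + (-5)²) - 1200 = 112*(-24 + 25) - 1200 = 112*1 - 1200 = 112 - 1200 = -1088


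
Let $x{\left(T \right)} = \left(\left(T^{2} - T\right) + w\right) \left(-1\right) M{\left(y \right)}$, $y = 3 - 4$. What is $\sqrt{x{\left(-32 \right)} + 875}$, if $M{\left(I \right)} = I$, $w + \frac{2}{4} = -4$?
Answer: $\frac{\sqrt{7706}}{2} \approx 43.892$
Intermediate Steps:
$w = - \frac{9}{2}$ ($w = - \frac{1}{2} - 4 = - \frac{9}{2} \approx -4.5$)
$y = -1$ ($y = 3 - 4 = -1$)
$x{\left(T \right)} = - \frac{9}{2} + T^{2} - T$ ($x{\left(T \right)} = \left(\left(T^{2} - T\right) - \frac{9}{2}\right) \left(-1\right) \left(-1\right) = \left(- \frac{9}{2} + T^{2} - T\right) \left(-1\right) \left(-1\right) = \left(\frac{9}{2} + T - T^{2}\right) \left(-1\right) = - \frac{9}{2} + T^{2} - T$)
$\sqrt{x{\left(-32 \right)} + 875} = \sqrt{\left(- \frac{9}{2} + \left(-32\right)^{2} - -32\right) + 875} = \sqrt{\left(- \frac{9}{2} + 1024 + 32\right) + 875} = \sqrt{\frac{2103}{2} + 875} = \sqrt{\frac{3853}{2}} = \frac{\sqrt{7706}}{2}$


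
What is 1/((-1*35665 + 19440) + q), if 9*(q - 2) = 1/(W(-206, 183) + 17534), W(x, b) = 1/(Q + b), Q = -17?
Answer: -26195805/424974544349 ≈ -6.1641e-5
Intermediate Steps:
W(x, b) = 1/(-17 + b)
q = 52391776/26195805 (q = 2 + 1/(9*(1/(-17 + 183) + 17534)) = 2 + 1/(9*(1/166 + 17534)) = 2 + 1/(9*(2910645/166)) = 2 + (1/9)*(166/2910645) = 2 + 166/26195805 = 52391776/26195805 ≈ 2.0000)
1/((-1*35665 + 19440) + q) = 1/((-1*35665 + 19440) + 52391776/26195805) = 1/((-35665 + 19440) + 52391776/26195805) = 1/(-16225 + 52391776/26195805) = 1/(-424974544349/26195805) = -26195805/424974544349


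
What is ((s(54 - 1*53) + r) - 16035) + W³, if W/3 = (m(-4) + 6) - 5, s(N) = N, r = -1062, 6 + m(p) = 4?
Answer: -17123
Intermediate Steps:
m(p) = -2 (m(p) = -6 + 4 = -2)
W = -3 (W = 3*((-2 + 6) - 5) = 3*(4 - 5) = 3*(-1) = -3)
((s(54 - 1*53) + r) - 16035) + W³ = (((54 - 1*53) - 1062) - 16035) + (-3)³ = (((54 - 53) - 1062) - 16035) - 27 = ((1 - 1062) - 16035) - 27 = (-1061 - 16035) - 27 = -17096 - 27 = -17123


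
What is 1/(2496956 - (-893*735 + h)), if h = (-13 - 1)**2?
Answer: 1/3153115 ≈ 3.1715e-7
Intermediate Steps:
h = 196 (h = (-14)**2 = 196)
1/(2496956 - (-893*735 + h)) = 1/(2496956 - (-893*735 + 196)) = 1/(2496956 - (-656355 + 196)) = 1/(2496956 - 1*(-656159)) = 1/(2496956 + 656159) = 1/3153115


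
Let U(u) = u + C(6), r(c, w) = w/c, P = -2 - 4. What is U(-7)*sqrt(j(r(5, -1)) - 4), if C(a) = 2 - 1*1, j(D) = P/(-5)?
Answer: -6*I*sqrt(70)/5 ≈ -10.04*I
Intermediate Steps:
P = -6
j(D) = 6/5 (j(D) = -6/(-5) = -6*(-1/5) = 6/5)
C(a) = 1 (C(a) = 2 - 1 = 1)
U(u) = 1 + u (U(u) = u + 1 = 1 + u)
U(-7)*sqrt(j(r(5, -1)) - 4) = (1 - 7)*sqrt(6/5 - 4) = -6*I*sqrt(70)/5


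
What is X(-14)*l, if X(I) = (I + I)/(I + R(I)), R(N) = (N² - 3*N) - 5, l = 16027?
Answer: -448756/219 ≈ -2049.1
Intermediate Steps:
R(N) = -5 + N² - 3*N
X(I) = 2*I/(-5 + I² - 2*I) (X(I) = (I + I)/(I + (-5 + I² - 3*I)) = (2*I)/(-5 + I² - 2*I) = 2*I/(-5 + I² - 2*I))
X(-14)*l = (2*(-14)/(-5 + (-14)² - 2*(-14)))*16027 = (2*(-14)/(-5 + 196 + 28))*16027 = (2*(-14)/219)*16027 = (2*(-14)*(1/219))*16027 = -28/219*16027 = -448756/219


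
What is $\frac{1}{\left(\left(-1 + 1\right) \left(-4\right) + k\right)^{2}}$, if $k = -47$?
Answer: $\frac{1}{2209} \approx 0.00045269$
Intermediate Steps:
$\frac{1}{\left(\left(-1 + 1\right) \left(-4\right) + k\right)^{2}} = \frac{1}{\left(\left(-1 + 1\right) \left(-4\right) - 47\right)^{2}} = \frac{1}{\left(0 \left(-4\right) - 47\right)^{2}} = \frac{1}{\left(0 - 47\right)^{2}} = \frac{1}{\left(-47\right)^{2}} = \frac{1}{2209}$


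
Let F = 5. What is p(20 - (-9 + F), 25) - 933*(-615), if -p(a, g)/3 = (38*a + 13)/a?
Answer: 4589435/8 ≈ 5.7368e+5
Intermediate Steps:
p(a, g) = -3*(13 + 38*a)/a (p(a, g) = -3*(38*a + 13)/a = -3*(13 + 38*a)/a)
p(20 - (-9 + F), 25) - 933*(-615) = (-114 - 39/(20 - (-9 + 5))) - 933*(-615) = (-114 - 39/(20 - 1*(-4))) + 573795 = (-114 - 39/(20 + 4)) + 573795 = (-114 - 39/24) + 573795 = (-114 - 39*1/24) + 573795 = (-114 - 13/8) + 573795 = -925/8 + 573795 = 4589435/8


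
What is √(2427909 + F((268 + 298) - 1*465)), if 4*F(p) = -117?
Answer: √9711519/2 ≈ 1558.2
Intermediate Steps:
F(p) = -117/4 (F(p) = (¼)*(-117) = -117/4)
√(2427909 + F((268 + 298) - 1*465)) = √(2427909 - 117/4) = √(9711519/4) = √9711519/2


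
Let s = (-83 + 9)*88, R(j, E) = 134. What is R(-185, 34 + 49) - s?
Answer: 6646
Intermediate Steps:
s = -6512 (s = -74*88 = -6512)
R(-185, 34 + 49) - s = 134 - 1*(-6512) = 134 + 6512 = 6646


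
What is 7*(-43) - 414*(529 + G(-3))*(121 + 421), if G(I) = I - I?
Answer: -118701553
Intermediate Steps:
G(I) = 0
7*(-43) - 414*(529 + G(-3))*(121 + 421) = 7*(-43) - 414*(529 + 0)*(121 + 421) = -301 - 219006*542 = -301 - 414*286718 = -301 - 118701252 = -118701553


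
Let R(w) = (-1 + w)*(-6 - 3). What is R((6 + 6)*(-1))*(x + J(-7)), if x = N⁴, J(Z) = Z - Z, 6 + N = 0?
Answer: 151632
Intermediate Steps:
N = -6 (N = -6 + 0 = -6)
J(Z) = 0
R(w) = 9 - 9*w (R(w) = (-1 + w)*(-9) = 9 - 9*w)
x = 1296 (x = (-6)⁴ = 1296)
R((6 + 6)*(-1))*(x + J(-7)) = (9 - 9*(6 + 6)*(-1))*(1296 + 0) = (9 - 108*(-1))*1296 = (9 - 9*(-12))*1296 = (9 + 108)*1296 = 117*1296 = 151632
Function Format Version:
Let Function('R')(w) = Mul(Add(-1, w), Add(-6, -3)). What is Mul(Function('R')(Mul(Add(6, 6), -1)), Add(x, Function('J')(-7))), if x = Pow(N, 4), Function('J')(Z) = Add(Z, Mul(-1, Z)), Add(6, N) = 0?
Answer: 151632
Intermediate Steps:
N = -6 (N = Add(-6, 0) = -6)
Function('J')(Z) = 0
Function('R')(w) = Add(9, Mul(-9, w)) (Function('R')(w) = Mul(Add(-1, w), -9) = Add(9, Mul(-9, w)))
x = 1296 (x = Pow(-6, 4) = 1296)
Mul(Function('R')(Mul(Add(6, 6), -1)), Add(x, Function('J')(-7))) = Mul(Add(9, Mul(-9, Mul(Add(6, 6), -1))), Add(1296, 0)) = Mul(Add(9, Mul(-9, Mul(12, -1))), 1296) = Mul(Add(9, Mul(-9, -12)), 1296) = Mul(Add(9, 108), 1296) = Mul(117, 1296) = 151632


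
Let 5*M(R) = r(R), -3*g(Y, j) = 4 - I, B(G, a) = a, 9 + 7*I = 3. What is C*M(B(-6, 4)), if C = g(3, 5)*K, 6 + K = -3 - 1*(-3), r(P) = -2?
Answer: -136/35 ≈ -3.8857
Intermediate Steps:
I = -6/7 (I = -9/7 + (⅐)*3 = -9/7 + 3/7 = -6/7 ≈ -0.85714)
g(Y, j) = -34/21 (g(Y, j) = -(4 - 1*(-6/7))/3 = -(4 + 6/7)/3 = -⅓*34/7 = -34/21)
M(R) = -⅖ (M(R) = (⅕)*(-2) = -⅖)
K = -6 (K = -6 + (-3 - 1*(-3)) = -6 + (-3 + 3) = -6 + 0 = -6)
C = 68/7 (C = -34/21*(-6) = 68/7 ≈ 9.7143)
C*M(B(-6, 4)) = (68/7)*(-⅖) = -136/35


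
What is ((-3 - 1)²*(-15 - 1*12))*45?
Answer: -19440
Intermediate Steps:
((-3 - 1)²*(-15 - 1*12))*45 = ((-4)²*(-15 - 12))*45 = (16*(-27))*45 = -432*45 = -19440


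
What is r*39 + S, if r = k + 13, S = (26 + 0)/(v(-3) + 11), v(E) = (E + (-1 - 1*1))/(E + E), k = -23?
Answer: -27534/71 ≈ -387.80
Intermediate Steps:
v(E) = (-2 + E)/(2*E) (v(E) = (E + (-1 - 1))/((2*E)) = (E - 2)*(1/(2*E)) = (-2 + E)*(1/(2*E)) = (-2 + E)/(2*E))
S = 156/71 (S = (26 + 0)/((½)*(-2 - 3)/(-3) + 11) = 26/((½)*(-⅓)*(-5) + 11) = 26/(⅚ + 11) = 26/(71/6) = 26*(6/71) = 156/71 ≈ 2.1972)
r = -10 (r = -23 + 13 = -10)
r*39 + S = -10*39 + 156/71 = -390 + 156/71 = -27534/71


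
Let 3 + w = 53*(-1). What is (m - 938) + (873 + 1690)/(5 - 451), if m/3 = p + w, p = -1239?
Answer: -2153621/446 ≈ -4828.8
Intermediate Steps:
w = -56 (w = -3 + 53*(-1) = -3 - 53 = -56)
m = -3885 (m = 3*(-1239 - 56) = 3*(-1295) = -3885)
(m - 938) + (873 + 1690)/(5 - 451) = (-3885 - 938) + (873 + 1690)/(5 - 451) = -4823 + 2563/(-446) = -4823 + 2563*(-1/446) = -4823 - 2563/446 = -2153621/446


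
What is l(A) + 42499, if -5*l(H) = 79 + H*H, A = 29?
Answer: 42315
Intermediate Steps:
l(H) = -79/5 - H²/5 (l(H) = -(79 + H*H)/5 = -(79 + H²)/5 = -79/5 - H²/5)
l(A) + 42499 = (-79/5 - ⅕*29²) + 42499 = (-79/5 - ⅕*841) + 42499 = (-79/5 - 841/5) + 42499 = -184 + 42499 = 42315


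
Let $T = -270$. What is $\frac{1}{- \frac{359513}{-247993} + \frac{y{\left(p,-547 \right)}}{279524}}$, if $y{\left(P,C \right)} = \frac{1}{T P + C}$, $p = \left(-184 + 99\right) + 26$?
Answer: $\frac{1066349488192156}{1545876309451989} \approx 0.6898$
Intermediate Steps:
$p = -59$ ($p = -85 + 26 = -59$)
$y{\left(P,C \right)} = \frac{1}{C - 270 P}$ ($y{\left(P,C \right)} = \frac{1}{- 270 P + C} = \frac{1}{C - 270 P}$)
$\frac{1}{- \frac{359513}{-247993} + \frac{y{\left(p,-547 \right)}}{279524}} = \frac{1}{- \frac{359513}{-247993} + \frac{1}{\left(-547 - -15930\right) 279524}} = \frac{1}{\left(-359513\right) \left(- \frac{1}{247993}\right) + \frac{1}{-547 + 15930} \cdot \frac{1}{279524}} = \frac{1}{\frac{359513}{247993} + \frac{1}{15383} \cdot \frac{1}{279524}} = \frac{1}{\frac{359513}{247993} + \frac{1}{4299917692}} = \frac{1}{\frac{1545876309451989}{1066349488192156}} = \frac{1066349488192156}{1545876309451989}$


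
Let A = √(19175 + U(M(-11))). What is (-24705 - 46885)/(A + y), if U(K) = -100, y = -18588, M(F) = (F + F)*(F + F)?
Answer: 1330714920/345494669 + 357950*√763/345494669 ≈ 3.8802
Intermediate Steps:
M(F) = 4*F² (M(F) = (2*F)*(2*F) = 4*F²)
A = 5*√763 (A = √(19175 - 100) = √19075 = 5*√763 ≈ 138.11)
(-24705 - 46885)/(A + y) = (-24705 - 46885)/(5*√763 - 18588) = -71590/(-18588 + 5*√763)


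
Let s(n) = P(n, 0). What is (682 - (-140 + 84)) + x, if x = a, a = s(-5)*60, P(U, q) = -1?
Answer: 678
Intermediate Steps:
s(n) = -1
a = -60 (a = -1*60 = -60)
x = -60
(682 - (-140 + 84)) + x = (682 - (-140 + 84)) - 60 = (682 - 1*(-56)) - 60 = (682 + 56) - 60 = 738 - 60 = 678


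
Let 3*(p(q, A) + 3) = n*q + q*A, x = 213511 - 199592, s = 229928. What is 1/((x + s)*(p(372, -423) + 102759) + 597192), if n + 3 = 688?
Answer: 1/32979440860 ≈ 3.0322e-11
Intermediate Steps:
n = 685 (n = -3 + 688 = 685)
x = 13919
p(q, A) = -3 + 685*q/3 + A*q/3 (p(q, A) = -3 + (685*q + q*A)/3 = -3 + (685*q + A*q)/3 = -3 + (685*q/3 + A*q/3) = -3 + 685*q/3 + A*q/3)
1/((x + s)*(p(372, -423) + 102759) + 597192) = 1/((13919 + 229928)*((-3 + (685/3)*372 + (1/3)*(-423)*372) + 102759) + 597192) = 1/(243847*((-3 + 84940 - 52452) + 102759) + 597192) = 1/(243847*(32485 + 102759) + 597192) = 1/(243847*135244 + 597192) = 1/(32978843668 + 597192) = 1/32979440860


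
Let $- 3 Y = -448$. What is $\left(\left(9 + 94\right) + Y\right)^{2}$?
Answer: $\frac{573049}{9} \approx 63672.0$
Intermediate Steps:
$Y = \frac{448}{3}$ ($Y = \left(- \frac{1}{3}\right) \left(-448\right) = \frac{448}{3} \approx 149.33$)
$\left(\left(9 + 94\right) + Y\right)^{2} = \left(\left(9 + 94\right) + \frac{448}{3}\right)^{2} = \left(103 + \frac{448}{3}\right)^{2} = \left(\frac{757}{3}\right)^{2} = \frac{573049}{9}$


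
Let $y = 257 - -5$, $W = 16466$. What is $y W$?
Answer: $4314092$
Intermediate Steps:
$y = 262$ ($y = 257 + 5 = 262$)
$y W = 262 \cdot 16466 = 4314092$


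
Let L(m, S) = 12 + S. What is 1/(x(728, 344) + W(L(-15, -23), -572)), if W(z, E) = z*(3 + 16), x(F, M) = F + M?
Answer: 1/863 ≈ 0.0011587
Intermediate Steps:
W(z, E) = 19*z (W(z, E) = z*19 = 19*z)
1/(x(728, 344) + W(L(-15, -23), -572)) = 1/((728 + 344) + 19*(12 - 23)) = 1/(1072 + 19*(-11)) = 1/(1072 - 209) = 1/863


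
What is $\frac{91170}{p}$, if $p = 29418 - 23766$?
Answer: $\frac{5065}{314} \approx 16.131$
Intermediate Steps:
$p = 5652$ ($p = 29418 - 23766 = 5652$)
$\frac{91170}{p} = \frac{91170}{5652} = 91170 \cdot \frac{1}{5652} = \frac{5065}{314}$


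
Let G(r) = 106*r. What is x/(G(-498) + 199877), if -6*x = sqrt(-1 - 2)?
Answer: -I*sqrt(3)/882534 ≈ -1.9626e-6*I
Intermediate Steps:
x = -I*sqrt(3)/6 (x = -sqrt(-1 - 2)/6 = -I*sqrt(3)/6 ≈ -0.28868*I)
x/(G(-498) + 199877) = (-I*sqrt(3)/6)/(106*(-498) + 199877) = (-I*sqrt(3)/6)/(-52788 + 199877) = (-I*sqrt(3)/6)/147089 = -I*sqrt(3)/882534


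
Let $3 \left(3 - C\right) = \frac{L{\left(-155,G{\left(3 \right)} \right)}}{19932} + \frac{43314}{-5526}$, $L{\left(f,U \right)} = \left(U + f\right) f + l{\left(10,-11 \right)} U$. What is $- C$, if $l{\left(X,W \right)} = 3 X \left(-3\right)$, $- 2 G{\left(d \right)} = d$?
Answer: $- \frac{17372119}{3337704} \approx -5.2048$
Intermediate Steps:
$G{\left(d \right)} = - \frac{d}{2}$
$l{\left(X,W \right)} = - 9 X$
$L{\left(f,U \right)} = - 90 U + f \left(U + f\right)$ ($L{\left(f,U \right)} = \left(U + f\right) f + \left(-9\right) 10 U = f \left(U + f\right) - 90 U = - 90 U + f \left(U + f\right)$)
$C = \frac{17372119}{3337704}$ ($C = 3 - \frac{\frac{\left(-155\right)^{2} - 90 \left(\left(- \frac{1}{2}\right) 3\right) + \left(- \frac{1}{2}\right) 3 \left(-155\right)}{19932} + \frac{43314}{-5526}}{3} = 3 - \frac{\left(24025 - -135 - - \frac{465}{2}\right) \frac{1}{19932} + 43314 \left(- \frac{1}{5526}\right)}{3} = 3 - \frac{\left(24025 + 135 + \frac{465}{2}\right) \frac{1}{19932} - \frac{7219}{921}}{3} = 3 - \frac{\frac{48785}{2} \cdot \frac{1}{19932} - \frac{7219}{921}}{3} = 3 - \frac{\frac{4435}{3624} - \frac{7219}{921}}{3} = 3 - - \frac{7359007}{3337704} = 3 + \frac{7359007}{3337704} = \frac{17372119}{3337704} \approx 5.2048$)
$- C = \left(-1\right) \frac{17372119}{3337704} = - \frac{17372119}{3337704}$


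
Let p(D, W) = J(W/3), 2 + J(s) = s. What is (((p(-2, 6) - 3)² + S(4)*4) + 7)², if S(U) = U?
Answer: 1024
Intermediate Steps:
J(s) = -2 + s
p(D, W) = -2 + W/3
(((p(-2, 6) - 3)² + S(4)*4) + 7)² = ((((-2 + (⅓)*6) - 3)² + 4*4) + 7)² = ((((-2 + 2) - 3)² + 16) + 7)² = (((0 - 3)² + 16) + 7)² = (((-3)² + 16) + 7)² = ((9 + 16) + 7)² = (25 + 7)² = 32² = 1024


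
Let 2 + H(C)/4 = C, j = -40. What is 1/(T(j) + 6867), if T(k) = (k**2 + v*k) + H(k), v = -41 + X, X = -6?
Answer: 1/10179 ≈ 9.8241e-5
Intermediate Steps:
H(C) = -8 + 4*C
v = -47 (v = -41 - 6 = -47)
T(k) = -8 + k**2 - 43*k (T(k) = (k**2 - 47*k) + (-8 + 4*k) = -8 + k**2 - 43*k)
1/(T(j) + 6867) = 1/((-8 + (-40)**2 - 43*(-40)) + 6867) = 1/((-8 + 1600 + 1720) + 6867) = 1/(3312 + 6867) = 1/10179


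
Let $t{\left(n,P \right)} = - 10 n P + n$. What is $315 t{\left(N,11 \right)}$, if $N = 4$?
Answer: $-137340$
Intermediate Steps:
$t{\left(n,P \right)} = n - 10 P n$ ($t{\left(n,P \right)} = - 10 P n + n = n - 10 P n$)
$315 t{\left(N,11 \right)} = 315 \cdot 4 \left(1 - 110\right) = 315 \cdot 4 \left(-109\right) = 315 \left(-436\right) = -137340$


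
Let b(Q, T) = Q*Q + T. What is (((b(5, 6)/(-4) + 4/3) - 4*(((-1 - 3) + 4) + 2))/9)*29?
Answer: -5017/108 ≈ -46.454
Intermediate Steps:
b(Q, T) = T + Q² (b(Q, T) = Q² + T = T + Q²)
(((b(5, 6)/(-4) + 4/3) - 4*(((-1 - 3) + 4) + 2))/9)*29 = ((((6 + 5²)/(-4) + 4/3) - 4*(((-1 - 3) + 4) + 2))/9)*29 = ((((6 + 25)*(-¼) + 4*(⅓)) - 4*((-4 + 4) + 2))*(⅑))*29 = (((31*(-¼) + 4/3) - 4*(0 + 2))*(⅑))*29 = (((-31/4 + 4/3) - 4*2)*(⅑))*29 = ((-77/12 - 8)*(⅑))*29 = -173/12*⅑*29 = -173/108*29 = -5017/108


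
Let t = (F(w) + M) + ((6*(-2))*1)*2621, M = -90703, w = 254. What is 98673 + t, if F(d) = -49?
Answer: -23531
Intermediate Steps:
t = -122204 (t = (-49 - 90703) + ((6*(-2))*1)*2621 = -90752 - 12*1*2621 = -90752 - 12*2621 = -90752 - 31452 = -122204)
98673 + t = 98673 - 122204 = -23531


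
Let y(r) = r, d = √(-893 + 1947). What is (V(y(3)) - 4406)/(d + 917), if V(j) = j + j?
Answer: -806960/167967 + 880*√1054/167967 ≈ -4.6342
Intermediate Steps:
d = √1054 ≈ 32.465
V(j) = 2*j
(V(y(3)) - 4406)/(d + 917) = (2*3 - 4406)/(√1054 + 917) = (6 - 4406)/(917 + √1054) = -4400/(917 + √1054)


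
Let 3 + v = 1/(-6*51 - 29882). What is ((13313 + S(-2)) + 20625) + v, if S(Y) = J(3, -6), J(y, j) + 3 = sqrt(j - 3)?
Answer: 1024339215/30188 + 3*I ≈ 33932.0 + 3.0*I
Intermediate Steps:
v = -90565/30188 (v = -3 + 1/(-6*51 - 29882) = -3 + 1/(-306 - 29882) = -3 + 1/(-30188) = -3 - 1/30188 = -90565/30188 ≈ -3.0000)
J(y, j) = -3 + sqrt(-3 + j) (J(y, j) = -3 + sqrt(j - 3) = -3 + sqrt(-3 + j))
S(Y) = -3 + 3*I (S(Y) = -3 + sqrt(-3 - 6) = -3 + sqrt(-9) = -3 + 3*I)
((13313 + S(-2)) + 20625) + v = ((13313 + (-3 + 3*I)) + 20625) - 90565/30188 = ((13310 + 3*I) + 20625) - 90565/30188 = (33935 + 3*I) - 90565/30188 = 1024339215/30188 + 3*I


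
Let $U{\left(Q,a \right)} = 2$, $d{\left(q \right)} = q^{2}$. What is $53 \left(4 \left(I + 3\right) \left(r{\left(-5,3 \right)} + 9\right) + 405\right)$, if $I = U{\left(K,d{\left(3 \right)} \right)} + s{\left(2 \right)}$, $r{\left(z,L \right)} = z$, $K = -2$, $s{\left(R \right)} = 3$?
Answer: $28249$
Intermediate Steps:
$I = 5$ ($I = 2 + 3 = 5$)
$53 \left(4 \left(I + 3\right) \left(r{\left(-5,3 \right)} + 9\right) + 405\right) = 53 \left(4 \left(5 + 3\right) \left(-5 + 9\right) + 405\right) = 53 \left(4 \cdot 8 \cdot 4 + 405\right) = 53 \left(32 \cdot 4 + 405\right) = 53 \left(128 + 405\right) = 53 \cdot 533 = 28249$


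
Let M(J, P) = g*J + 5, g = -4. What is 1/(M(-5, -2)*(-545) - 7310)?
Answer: -1/20935 ≈ -4.7767e-5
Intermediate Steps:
M(J, P) = 5 - 4*J (M(J, P) = -4*J + 5 = 5 - 4*J)
1/(M(-5, -2)*(-545) - 7310) = 1/((5 - 4*(-5))*(-545) - 7310) = 1/((5 + 20)*(-545) - 7310) = 1/(25*(-545) - 7310) = 1/(-13625 - 7310) = 1/(-20935) = -1/20935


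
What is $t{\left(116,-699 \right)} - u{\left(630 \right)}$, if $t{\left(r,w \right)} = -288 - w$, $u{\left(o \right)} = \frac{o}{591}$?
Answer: $\frac{80757}{197} \approx 409.93$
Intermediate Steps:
$u{\left(o \right)} = \frac{o}{591}$ ($u{\left(o \right)} = o \frac{1}{591} = \frac{o}{591}$)
$t{\left(116,-699 \right)} - u{\left(630 \right)} = \left(-288 - -699\right) - \frac{1}{591} \cdot 630 = \left(-288 + 699\right) - \frac{210}{197} = 411 - \frac{210}{197} = \frac{80757}{197}$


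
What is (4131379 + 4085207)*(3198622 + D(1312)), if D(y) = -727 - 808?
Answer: 26269140284982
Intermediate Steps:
D(y) = -1535
(4131379 + 4085207)*(3198622 + D(1312)) = (4131379 + 4085207)*(3198622 - 1535) = 8216586*3197087 = 26269140284982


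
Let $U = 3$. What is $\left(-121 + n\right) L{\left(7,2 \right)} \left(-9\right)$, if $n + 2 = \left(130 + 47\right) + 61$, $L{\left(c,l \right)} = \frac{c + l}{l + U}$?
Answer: $-1863$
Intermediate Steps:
$L{\left(c,l \right)} = \frac{c + l}{3 + l}$ ($L{\left(c,l \right)} = \frac{c + l}{l + 3} = \frac{c + l}{3 + l}$)
$n = 236$ ($n = -2 + \left(\left(130 + 47\right) + 61\right) = -2 + \left(177 + 61\right) = -2 + 238 = 236$)
$\left(-121 + n\right) L{\left(7,2 \right)} \left(-9\right) = \left(-121 + 236\right) \frac{7 + 2}{3 + 2} \left(-9\right) = 115 \cdot \frac{1}{5} \cdot 9 \left(-9\right) = 115 \cdot \frac{9}{5} \left(-9\right) = 115 \left(- \frac{81}{5}\right) = -1863$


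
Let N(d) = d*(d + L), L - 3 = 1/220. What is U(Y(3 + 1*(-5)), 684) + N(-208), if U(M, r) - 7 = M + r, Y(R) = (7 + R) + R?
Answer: 2383318/55 ≈ 43333.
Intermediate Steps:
L = 661/220 (L = 3 + 1/220 = 661/220 ≈ 3.0045)
N(d) = d*(661/220 + d) (N(d) = d*(d + 661/220) = d*(661/220 + d))
Y(R) = 7 + 2*R
U(M, r) = 7 + M + r (U(M, r) = 7 + (M + r) = 7 + M + r)
U(Y(3 + 1*(-5)), 684) + N(-208) = (7 + (7 + 2*(3 + 1*(-5))) + 684) + (1/220)*(-208)*(661 + 220*(-208)) = (7 + (7 + 2*(3 - 5)) + 684) + (1/220)*(-208)*(661 - 45760) = (7 + (7 + 2*(-2)) + 684) + (1/220)*(-208)*(-45099) = (7 + (7 - 4) + 684) + 2345148/55 = (7 + 3 + 684) + 2345148/55 = 694 + 2345148/55 = 2383318/55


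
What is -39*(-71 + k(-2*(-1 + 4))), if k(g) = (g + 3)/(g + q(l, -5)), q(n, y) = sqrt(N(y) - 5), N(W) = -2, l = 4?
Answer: 118365/43 - 117*I*sqrt(7)/43 ≈ 2752.7 - 7.1989*I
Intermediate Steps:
q(n, y) = I*sqrt(7) (q(n, y) = sqrt(-2 - 5) = sqrt(-7) = I*sqrt(7))
k(g) = (3 + g)/(g + I*sqrt(7)) (k(g) = (g + 3)/(g + I*sqrt(7)) = (3 + g)/(g + I*sqrt(7)))
-39*(-71 + k(-2*(-1 + 4))) = -39*(-71 + (3 - 2*(-1 + 4))/(-2*(-1 + 4) + I*sqrt(7))) = -39*(-71 + (3 - 2*3)/(-2*3 + I*sqrt(7))) = -39*(-71 + (3 - 6)/(-6 + I*sqrt(7))) = -39*(-71 - 3/(-6 + I*sqrt(7))) = 2769 + 117/(-6 + I*sqrt(7))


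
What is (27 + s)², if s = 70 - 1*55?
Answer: 1764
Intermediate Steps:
s = 15 (s = 70 - 55 = 15)
(27 + s)² = (27 + 15)² = 42² = 1764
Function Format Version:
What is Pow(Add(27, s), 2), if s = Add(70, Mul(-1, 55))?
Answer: 1764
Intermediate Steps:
s = 15 (s = Add(70, -55) = 15)
Pow(Add(27, s), 2) = Pow(Add(27, 15), 2) = Pow(42, 2) = 1764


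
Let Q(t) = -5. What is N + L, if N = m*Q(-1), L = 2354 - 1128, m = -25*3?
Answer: 1601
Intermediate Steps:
m = -75
L = 1226
N = 375 (N = -75*(-5) = 375)
N + L = 375 + 1226 = 1601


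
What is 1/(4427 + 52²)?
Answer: 1/7131 ≈ 0.00014023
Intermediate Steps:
1/(4427 + 52²) = 1/(4427 + 2704) = 1/7131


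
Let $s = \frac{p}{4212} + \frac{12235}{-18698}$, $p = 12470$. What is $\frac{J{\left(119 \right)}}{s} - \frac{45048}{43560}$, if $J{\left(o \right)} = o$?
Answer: $\frac{37884521627}{749224740} \approx 50.565$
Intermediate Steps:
$s = \frac{22703780}{9844497}$ ($s = \frac{12470}{4212} + \frac{12235}{-18698} = 12470 \cdot \frac{1}{4212} + 12235 \left(- \frac{1}{18698}\right) = \frac{6235}{2106} - \frac{12235}{18698} = \frac{22703780}{9844497} \approx 2.3062$)
$\frac{J{\left(119 \right)}}{s} - \frac{45048}{43560} = \frac{119}{\frac{22703780}{9844497}} - \frac{45048}{43560} = 119 \cdot \frac{9844497}{22703780} - \frac{1877}{1815} = \frac{1171495143}{22703780} - \frac{1877}{1815} = \frac{37884521627}{749224740}$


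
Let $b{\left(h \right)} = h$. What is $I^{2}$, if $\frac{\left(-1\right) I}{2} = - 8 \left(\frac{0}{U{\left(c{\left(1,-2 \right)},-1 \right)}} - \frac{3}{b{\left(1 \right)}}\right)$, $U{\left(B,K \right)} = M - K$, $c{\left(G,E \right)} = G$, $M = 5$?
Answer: $2304$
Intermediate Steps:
$U{\left(B,K \right)} = 5 - K$
$I = -48$ ($I = - 2 \left(- 8 \left(\frac{0}{5 - -1} - \frac{3}{1}\right)\right) = - 2 \left(- 8 \left(\frac{0}{5 + 1} - 3\right)\right) = - 2 \left(- 8 \left(\frac{0}{6} - 3\right)\right) = - 2 \left(- 8 \left(0 \cdot \frac{1}{6} - 3\right)\right) = - 2 \left(- 8 \left(0 - 3\right)\right) = - 2 \left(\left(-8\right) \left(-3\right)\right) = \left(-2\right) 24 = -48$)
$I^{2} = \left(-48\right)^{2} = 2304$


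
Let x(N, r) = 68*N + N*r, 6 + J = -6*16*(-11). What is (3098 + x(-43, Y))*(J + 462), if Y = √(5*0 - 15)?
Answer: 263088 - 65016*I*√15 ≈ 2.6309e+5 - 2.5181e+5*I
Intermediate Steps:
J = 1050 (J = -6 - 6*16*(-11) = -6 - 96*(-11) = -6 + 1056 = 1050)
Y = I*√15 (Y = √(0 - 15) = √(-15) = I*√15 ≈ 3.873*I)
(3098 + x(-43, Y))*(J + 462) = (3098 - 43*(68 + I*√15))*(1050 + 462) = (3098 + (-2924 - 43*I*√15))*1512 = (174 - 43*I*√15)*1512 = 263088 - 65016*I*√15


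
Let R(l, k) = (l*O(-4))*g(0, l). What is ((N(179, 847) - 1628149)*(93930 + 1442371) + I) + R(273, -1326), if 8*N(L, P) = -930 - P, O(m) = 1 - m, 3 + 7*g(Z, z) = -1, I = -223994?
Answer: -20013347299861/8 ≈ -2.5017e+12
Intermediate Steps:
g(Z, z) = -4/7 (g(Z, z) = -3/7 + (1/7)*(-1) = -3/7 - 1/7 = -4/7)
N(L, P) = -465/4 - P/8 (N(L, P) = (-930 - P)/8 = -465/4 - P/8)
R(l, k) = -20*l/7 (R(l, k) = (l*(1 - 1*(-4)))*(-4/7) = (l*(1 + 4))*(-4/7) = (l*5)*(-4/7) = (5*l)*(-4/7) = -20*l/7)
((N(179, 847) - 1628149)*(93930 + 1442371) + I) + R(273, -1326) = (((-465/4 - 1/8*847) - 1628149)*(93930 + 1442371) - 223994) - 20/7*273 = (((-465/4 - 847/8) - 1628149)*1536301 - 223994) - 780 = ((-1777/8 - 1628149)*1536301 - 223994) - 780 = (-13026969/8*1536301 - 223994) - 780 = (-20013345501669/8 - 223994) - 780 = -20013347293621/8 - 780 = -20013347299861/8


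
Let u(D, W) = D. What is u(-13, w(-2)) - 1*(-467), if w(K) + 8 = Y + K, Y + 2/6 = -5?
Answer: 454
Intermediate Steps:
Y = -16/3 (Y = -⅓ - 5 = -16/3 ≈ -5.3333)
w(K) = -40/3 + K (w(K) = -8 + (-16/3 + K) = -40/3 + K)
u(-13, w(-2)) - 1*(-467) = -13 - 1*(-467) = -13 + 467 = 454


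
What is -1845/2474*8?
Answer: -7380/1237 ≈ -5.9660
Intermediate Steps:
-1845/2474*8 = -7380/1237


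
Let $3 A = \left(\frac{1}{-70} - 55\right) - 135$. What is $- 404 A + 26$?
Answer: $\frac{2689532}{105} \approx 25615.0$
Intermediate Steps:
$A = - \frac{13301}{210}$ ($A = \frac{\left(\frac{1}{-70} - 55\right) - 135}{3} = \frac{\left(- \frac{1}{70} - 55\right) - 135}{3} = \frac{- \frac{3851}{70} - 135}{3} = \frac{1}{3} \left(- \frac{13301}{70}\right) = - \frac{13301}{210} \approx -63.338$)
$- 404 A + 26 = \left(-404\right) \left(- \frac{13301}{210}\right) + 26 = \frac{2686802}{105} + 26 = \frac{2689532}{105}$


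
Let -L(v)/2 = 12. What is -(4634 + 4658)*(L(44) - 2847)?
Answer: 26677332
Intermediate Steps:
L(v) = -24 (L(v) = -2*12 = -24)
-(4634 + 4658)*(L(44) - 2847) = -(4634 + 4658)*(-24 - 2847) = -9292*(-2871) = -1*(-26677332) = 26677332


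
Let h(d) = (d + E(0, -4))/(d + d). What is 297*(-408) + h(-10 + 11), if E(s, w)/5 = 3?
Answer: -121168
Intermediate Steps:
E(s, w) = 15 (E(s, w) = 5*3 = 15)
h(d) = (15 + d)/(2*d) (h(d) = (d + 15)/(d + d) = (15 + d)/((2*d)) = (15 + d)*(1/(2*d)) = (15 + d)/(2*d))
297*(-408) + h(-10 + 11) = 297*(-408) + (15 + (-10 + 11))/(2*(-10 + 11)) = -121176 + (½)*(15 + 1)/1 = -121176 + (½)*1*16 = -121176 + 8 = -121168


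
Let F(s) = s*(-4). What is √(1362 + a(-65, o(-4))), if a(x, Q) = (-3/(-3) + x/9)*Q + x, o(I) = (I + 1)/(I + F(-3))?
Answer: √11694/3 ≈ 36.046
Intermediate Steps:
F(s) = -4*s
o(I) = (1 + I)/(12 + I) (o(I) = (I + 1)/(I - 4*(-3)) = (1 + I)/(I + 12) = (1 + I)/(12 + I))
a(x, Q) = x + Q*(1 + x/9) (a(x, Q) = (-3*(-⅓) + x*(⅑))*Q + x = (1 + x/9)*Q + x = Q*(1 + x/9) + x = x + Q*(1 + x/9))
√(1362 + a(-65, o(-4))) = √(1362 + ((1 - 4)/(12 - 4) - 65 + (⅑)*((1 - 4)/(12 - 4))*(-65))) = √(1362 + (-3/8 - 65 + (⅑)*(-3/8)*(-65))) = √(1362 + (-3/8 - 65 + 65/24)) = √(1362 - 188/3) = √(3898/3) = √11694/3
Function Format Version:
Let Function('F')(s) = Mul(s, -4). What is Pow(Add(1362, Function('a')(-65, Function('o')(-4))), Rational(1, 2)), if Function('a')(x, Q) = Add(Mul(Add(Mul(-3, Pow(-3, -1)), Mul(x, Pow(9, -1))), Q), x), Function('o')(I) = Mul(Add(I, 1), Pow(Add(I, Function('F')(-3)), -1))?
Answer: Mul(Rational(1, 3), Pow(11694, Rational(1, 2))) ≈ 36.046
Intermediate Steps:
Function('F')(s) = Mul(-4, s)
Function('o')(I) = Mul(Pow(Add(12, I), -1), Add(1, I)) (Function('o')(I) = Mul(Add(I, 1), Pow(Add(I, Mul(-4, -3)), -1)) = Mul(Add(1, I), Pow(Add(I, 12), -1)) = Mul(Add(1, I), Pow(Add(12, I), -1)) = Mul(Pow(Add(12, I), -1), Add(1, I)))
Function('a')(x, Q) = Add(x, Mul(Q, Add(1, Mul(Rational(1, 9), x)))) (Function('a')(x, Q) = Add(Mul(Add(Mul(-3, Rational(-1, 3)), Mul(x, Rational(1, 9))), Q), x) = Add(Mul(Add(1, Mul(Rational(1, 9), x)), Q), x) = Add(Mul(Q, Add(1, Mul(Rational(1, 9), x))), x) = Add(x, Mul(Q, Add(1, Mul(Rational(1, 9), x)))))
Pow(Add(1362, Function('a')(-65, Function('o')(-4))), Rational(1, 2)) = Pow(Add(1362, Add(Mul(Pow(Add(12, -4), -1), Add(1, -4)), -65, Mul(Rational(1, 9), Mul(Pow(Add(12, -4), -1), Add(1, -4)), -65))), Rational(1, 2)) = Pow(Add(1362, Add(Mul(Pow(8, -1), -3), -65, Mul(Rational(1, 9), Mul(Pow(8, -1), -3), -65))), Rational(1, 2)) = Pow(Add(1362, Add(Mul(Rational(1, 8), -3), -65, Mul(Rational(1, 9), Mul(Rational(1, 8), -3), -65))), Rational(1, 2)) = Pow(Add(1362, Add(Rational(-3, 8), -65, Mul(Rational(1, 9), Rational(-3, 8), -65))), Rational(1, 2)) = Pow(Add(1362, Add(Rational(-3, 8), -65, Rational(65, 24))), Rational(1, 2)) = Pow(Add(1362, Rational(-188, 3)), Rational(1, 2)) = Pow(Rational(3898, 3), Rational(1, 2)) = Mul(Rational(1, 3), Pow(11694, Rational(1, 2)))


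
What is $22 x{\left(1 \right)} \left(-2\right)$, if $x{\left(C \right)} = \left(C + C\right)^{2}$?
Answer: $-176$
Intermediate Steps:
$x{\left(C \right)} = 4 C^{2}$ ($x{\left(C \right)} = \left(2 C\right)^{2} = 4 C^{2}$)
$22 x{\left(1 \right)} \left(-2\right) = 22 \cdot 4 \cdot 1^{2} \left(-2\right) = 22 \cdot 4 \cdot 1 \left(-2\right) = 22 \cdot 4 \left(-2\right) = 88 \left(-2\right) = -176$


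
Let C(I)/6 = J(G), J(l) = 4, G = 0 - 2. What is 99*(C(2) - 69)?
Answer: -4455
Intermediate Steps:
G = -2
C(I) = 24 (C(I) = 6*4 = 24)
99*(C(2) - 69) = 99*(24 - 69) = 99*(-45) = -4455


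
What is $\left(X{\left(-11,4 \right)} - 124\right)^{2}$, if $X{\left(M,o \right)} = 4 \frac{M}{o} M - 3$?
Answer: $36$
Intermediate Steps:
$X{\left(M,o \right)} = -3 + \frac{4 M^{2}}{o}$ ($X{\left(M,o \right)} = 4 \frac{M}{o} M - 3 = 4 \frac{M^{2}}{o} - 3 = \frac{4 M^{2}}{o} - 3 = -3 + \frac{4 M^{2}}{o}$)
$\left(X{\left(-11,4 \right)} - 124\right)^{2} = \left(\left(-3 + \frac{4 \left(-11\right)^{2}}{4}\right) - 124\right)^{2} = \left(\left(-3 + 4 \cdot 121 \cdot \frac{1}{4}\right) - 124\right)^{2} = \left(\left(-3 + 121\right) - 124\right)^{2} = \left(118 - 124\right)^{2} = \left(-6\right)^{2} = 36$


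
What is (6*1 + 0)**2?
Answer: 36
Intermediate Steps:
(6*1 + 0)**2 = (6 + 0)**2 = 6**2 = 36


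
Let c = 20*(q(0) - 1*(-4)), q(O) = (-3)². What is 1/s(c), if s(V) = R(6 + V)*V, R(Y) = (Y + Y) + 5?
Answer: 1/139620 ≈ 7.1623e-6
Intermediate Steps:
R(Y) = 5 + 2*Y (R(Y) = 2*Y + 5 = 5 + 2*Y)
q(O) = 9
c = 260 (c = 20*(9 - 1*(-4)) = 20*(9 + 4) = 20*13 = 260)
s(V) = V*(17 + 2*V) (s(V) = (5 + 2*(6 + V))*V = (5 + (12 + 2*V))*V = (17 + 2*V)*V = V*(17 + 2*V))
1/s(c) = 1/(260*(17 + 2*260)) = 1/(260*(17 + 520)) = 1/(260*537) = 1/139620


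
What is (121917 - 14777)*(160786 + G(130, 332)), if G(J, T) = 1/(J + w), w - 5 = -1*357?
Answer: 1912153882870/111 ≈ 1.7227e+10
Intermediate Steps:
w = -352 (w = 5 - 1*357 = 5 - 357 = -352)
G(J, T) = 1/(-352 + J) (G(J, T) = 1/(J - 352) = 1/(-352 + J))
(121917 - 14777)*(160786 + G(130, 332)) = (121917 - 14777)*(160786 + 1/(-352 + 130)) = 107140*(160786 + 1/(-222)) = 107140*(160786 - 1/222) = 107140*(35694491/222) = 1912153882870/111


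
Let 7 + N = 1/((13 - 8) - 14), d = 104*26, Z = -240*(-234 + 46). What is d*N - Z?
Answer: -579136/9 ≈ -64348.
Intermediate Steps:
Z = 45120 (Z = -240*(-188) = 45120)
d = 2704
N = -64/9 (N = -7 + 1/((13 - 8) - 14) = -7 + 1/(5 - 14) = -7 + 1/(-9) = -7 - ⅑ = -64/9 ≈ -7.1111)
d*N - Z = 2704*(-64/9) - 1*45120 = -173056/9 - 45120 = -579136/9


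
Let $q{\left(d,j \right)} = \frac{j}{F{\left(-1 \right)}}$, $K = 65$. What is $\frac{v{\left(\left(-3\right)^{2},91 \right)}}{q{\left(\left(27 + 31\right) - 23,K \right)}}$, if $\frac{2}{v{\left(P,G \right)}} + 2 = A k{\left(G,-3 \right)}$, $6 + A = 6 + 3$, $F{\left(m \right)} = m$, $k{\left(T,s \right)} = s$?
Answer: $\frac{2}{715} \approx 0.0027972$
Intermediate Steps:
$A = 3$ ($A = -6 + \left(6 + 3\right) = -6 + 9 = 3$)
$q{\left(d,j \right)} = - j$ ($q{\left(d,j \right)} = \frac{j}{-1} = j \left(-1\right) = - j$)
$v{\left(P,G \right)} = - \frac{2}{11}$ ($v{\left(P,G \right)} = \frac{2}{-2 + 3 \left(-3\right)} = \frac{2}{-2 - 9} = \frac{2}{-11} = 2 \left(- \frac{1}{11}\right) = - \frac{2}{11}$)
$\frac{v{\left(\left(-3\right)^{2},91 \right)}}{q{\left(\left(27 + 31\right) - 23,K \right)}} = - \frac{2}{11 \left(\left(-1\right) 65\right)} = - \frac{2}{11 \left(-65\right)} = \left(- \frac{2}{11}\right) \left(- \frac{1}{65}\right) = \frac{2}{715}$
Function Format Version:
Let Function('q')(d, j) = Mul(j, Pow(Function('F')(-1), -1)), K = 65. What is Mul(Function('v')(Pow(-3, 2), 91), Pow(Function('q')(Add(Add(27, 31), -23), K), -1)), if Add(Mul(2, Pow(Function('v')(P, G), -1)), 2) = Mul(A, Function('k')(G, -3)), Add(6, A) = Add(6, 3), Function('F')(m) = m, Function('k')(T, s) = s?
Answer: Rational(2, 715) ≈ 0.0027972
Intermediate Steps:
A = 3 (A = Add(-6, Add(6, 3)) = Add(-6, 9) = 3)
Function('q')(d, j) = Mul(-1, j) (Function('q')(d, j) = Mul(j, Pow(-1, -1)) = Mul(j, -1) = Mul(-1, j))
Function('v')(P, G) = Rational(-2, 11) (Function('v')(P, G) = Mul(2, Pow(Add(-2, Mul(3, -3)), -1)) = Mul(2, Pow(Add(-2, -9), -1)) = Mul(2, Pow(-11, -1)) = Mul(2, Rational(-1, 11)) = Rational(-2, 11))
Mul(Function('v')(Pow(-3, 2), 91), Pow(Function('q')(Add(Add(27, 31), -23), K), -1)) = Mul(Rational(-2, 11), Pow(Mul(-1, 65), -1)) = Mul(Rational(-2, 11), Pow(-65, -1)) = Mul(Rational(-2, 11), Rational(-1, 65)) = Rational(2, 715)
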